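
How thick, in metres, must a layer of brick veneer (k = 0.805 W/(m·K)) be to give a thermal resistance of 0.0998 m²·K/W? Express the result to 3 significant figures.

0.0803 m

L = R·k = 0.0998 × 0.805 = 0.08034 m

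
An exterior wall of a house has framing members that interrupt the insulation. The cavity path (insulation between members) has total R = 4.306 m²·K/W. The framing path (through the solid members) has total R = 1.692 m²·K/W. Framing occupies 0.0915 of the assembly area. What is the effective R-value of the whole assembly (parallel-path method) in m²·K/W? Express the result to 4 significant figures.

3.773 m²·K/W

U_eff = 0.9085/4.306 + 0.0915/1.692 = 0.21098 + 0.054078 = 0.26506
R_eff = 1/U_eff = 3.7727 m²·K/W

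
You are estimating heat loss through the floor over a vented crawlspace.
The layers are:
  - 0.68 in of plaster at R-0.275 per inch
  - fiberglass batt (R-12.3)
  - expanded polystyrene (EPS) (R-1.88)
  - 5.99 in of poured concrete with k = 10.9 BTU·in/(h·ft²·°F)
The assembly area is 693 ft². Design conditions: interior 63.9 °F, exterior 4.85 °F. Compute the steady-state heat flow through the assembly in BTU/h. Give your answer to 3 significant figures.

0.68 × 0.275 = 0.187
5.99/10.9 = 0.5495
R_total = 0.187 + 12.3 + 1.88 + 0.5495 = 14.92 ft²·°F·h/BTU
Q = A·ΔT/R = 693 × (63.9 − 4.85) / 14.92 = 2743 BTU/h

2740 BTU/h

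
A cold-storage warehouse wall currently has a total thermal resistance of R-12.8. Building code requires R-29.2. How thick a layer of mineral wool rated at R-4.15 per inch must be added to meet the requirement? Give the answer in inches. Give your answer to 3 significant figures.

ΔR = 29.2 − 12.8 = 16.4 ft²·°F·h/BTU
L = ΔR / (R/in) = 16.4/4.15 = 3.952 in

3.95 in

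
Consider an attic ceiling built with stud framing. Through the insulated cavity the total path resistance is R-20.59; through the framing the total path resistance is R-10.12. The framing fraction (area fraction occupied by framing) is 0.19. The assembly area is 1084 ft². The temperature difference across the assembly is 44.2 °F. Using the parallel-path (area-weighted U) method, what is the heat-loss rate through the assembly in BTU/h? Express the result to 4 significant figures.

U_eff = 0.81/20.59 + 0.19/10.12 = 0.039339 + 0.018775 = 0.058114
R_eff = 1/U_eff = 17.208 ft²·°F·h/BTU
Q = 1084 × 44.2 / 17.208 = 2784.4 BTU/h

2784 BTU/h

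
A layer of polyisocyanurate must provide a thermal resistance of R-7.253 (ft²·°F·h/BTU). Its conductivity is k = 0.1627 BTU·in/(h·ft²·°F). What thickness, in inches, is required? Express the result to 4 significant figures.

L = R × k = 7.253 × 0.1627 = 1.1801 in

1.180 in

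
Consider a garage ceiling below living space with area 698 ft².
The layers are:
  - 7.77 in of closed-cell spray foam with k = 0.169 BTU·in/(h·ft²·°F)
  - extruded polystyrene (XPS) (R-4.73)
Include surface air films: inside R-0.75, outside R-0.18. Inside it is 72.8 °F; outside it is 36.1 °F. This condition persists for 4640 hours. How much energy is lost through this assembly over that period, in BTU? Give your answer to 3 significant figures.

7.77/0.169 = 45.98
R_total = 0.75 + 45.98 + 4.73 + 0.18 = 51.64 ft²·°F·h/BTU
Q = 698 × (72.8 − 36.1) / 51.64 = 496.1 BTU/h
E = 496.1 × 4640 = 2302000 BTU

2300000 BTU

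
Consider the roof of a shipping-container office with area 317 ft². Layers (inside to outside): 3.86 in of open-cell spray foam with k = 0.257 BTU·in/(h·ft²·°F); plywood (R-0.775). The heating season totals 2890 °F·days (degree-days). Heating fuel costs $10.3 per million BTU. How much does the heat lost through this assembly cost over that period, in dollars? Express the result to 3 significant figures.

14.3 dollars

3.86/0.257 = 15.02
R_total = 15.02 + 0.775 = 15.79 ft²·°F·h/BTU
E = A × HDD × 24 / R = 317 × 2890 × 24 / 15.79 = 1392000 BTU
Cost = 1392000/10⁶ × 10.3 = $14.34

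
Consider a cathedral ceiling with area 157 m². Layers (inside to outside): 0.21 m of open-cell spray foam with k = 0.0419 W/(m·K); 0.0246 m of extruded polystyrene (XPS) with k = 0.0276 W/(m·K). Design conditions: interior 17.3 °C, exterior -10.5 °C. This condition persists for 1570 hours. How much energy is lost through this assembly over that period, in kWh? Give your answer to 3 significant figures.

0.21/0.0419 = 5.012
0.0246/0.0276 = 0.8913
R_total = 5.012 + 0.8913 = 5.903 m²·K/W
Q = 157 × (17.3 − (-10.5)) / 5.903 = 739.4 W
E = 739.4 W × 1570 h / 1000 = 1161 kWh

1160 kWh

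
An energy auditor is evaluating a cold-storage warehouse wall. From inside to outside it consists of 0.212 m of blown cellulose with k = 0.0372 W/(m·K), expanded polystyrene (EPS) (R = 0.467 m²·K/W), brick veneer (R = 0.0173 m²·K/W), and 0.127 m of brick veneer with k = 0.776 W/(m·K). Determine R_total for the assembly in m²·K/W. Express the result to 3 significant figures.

0.212/0.0372 = 5.699
0.127/0.776 = 0.1637
R_total = 5.699 + 0.467 + 0.0173 + 0.1637 = 6.347 m²·K/W

6.35 m²·K/W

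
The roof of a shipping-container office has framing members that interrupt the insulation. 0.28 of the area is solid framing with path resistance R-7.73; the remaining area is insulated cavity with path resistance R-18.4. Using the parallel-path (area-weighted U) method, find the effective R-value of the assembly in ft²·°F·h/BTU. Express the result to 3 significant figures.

13.3 ft²·°F·h/BTU

U_eff = 0.72/18.4 + 0.28/7.73 = 0.03913 + 0.03622 = 0.07535
R_eff = 1/U_eff = 13.27 ft²·°F·h/BTU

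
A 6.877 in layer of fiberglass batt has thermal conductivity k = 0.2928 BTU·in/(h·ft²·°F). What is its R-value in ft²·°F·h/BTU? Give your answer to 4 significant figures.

R = L/k = 6.877/0.2928 = 23.487 ft²·°F·h/BTU

23.49 ft²·°F·h/BTU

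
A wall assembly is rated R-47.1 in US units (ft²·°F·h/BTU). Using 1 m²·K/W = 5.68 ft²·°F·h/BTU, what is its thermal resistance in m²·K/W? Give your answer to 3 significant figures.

R_SI = 47.1/5.68 = 8.292

8.29 m²·K/W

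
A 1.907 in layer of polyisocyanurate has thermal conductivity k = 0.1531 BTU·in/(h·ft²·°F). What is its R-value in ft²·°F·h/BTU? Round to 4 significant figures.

12.46 ft²·°F·h/BTU

R = L/k = 1.907/0.1531 = 12.456 ft²·°F·h/BTU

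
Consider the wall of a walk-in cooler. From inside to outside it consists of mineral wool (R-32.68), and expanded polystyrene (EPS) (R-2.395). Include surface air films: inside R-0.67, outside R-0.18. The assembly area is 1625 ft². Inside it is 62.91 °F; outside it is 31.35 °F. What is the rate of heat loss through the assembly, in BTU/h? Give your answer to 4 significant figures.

1428 BTU/h

R_total = 0.67 + 32.68 + 2.395 + 0.18 = 35.925 ft²·°F·h/BTU
Q = A·ΔT/R = 1625 × (62.91 − 31.35) / 35.925 = 1427.6 BTU/h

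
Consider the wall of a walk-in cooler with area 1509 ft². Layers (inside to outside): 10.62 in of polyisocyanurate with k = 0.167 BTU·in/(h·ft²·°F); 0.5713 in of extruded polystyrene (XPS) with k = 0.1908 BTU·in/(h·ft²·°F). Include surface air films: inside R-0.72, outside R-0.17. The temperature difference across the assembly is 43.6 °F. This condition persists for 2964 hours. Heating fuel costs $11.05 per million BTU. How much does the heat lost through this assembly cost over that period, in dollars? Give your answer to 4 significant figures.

10.62/0.167 = 63.593
0.5713/0.1908 = 2.9942
R_total = 0.72 + 63.593 + 2.9942 + 0.17 = 67.477 ft²·°F·h/BTU
Q = 1509 × 43.6 / 67.477 = 975.03 BTU/h
E = 975.03 × 2964 = 2890000 BTU
Cost = 2890000/10⁶ × 11.05 = $31.935

31.93 dollars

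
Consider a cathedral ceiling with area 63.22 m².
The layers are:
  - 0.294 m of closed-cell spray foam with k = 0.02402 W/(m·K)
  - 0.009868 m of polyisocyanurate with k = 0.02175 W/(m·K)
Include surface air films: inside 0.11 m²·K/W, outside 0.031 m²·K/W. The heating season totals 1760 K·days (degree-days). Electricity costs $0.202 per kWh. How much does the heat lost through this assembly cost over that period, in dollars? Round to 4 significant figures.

42.03 dollars

0.294/0.02402 = 12.24
0.009868/0.02175 = 0.4537
R_total = 0.11 + 12.24 + 0.4537 + 0.031 = 12.835 m²·K/W
E = A × HDD × 24 / R / 1000 = 63.22 × 1760 × 24 / 12.835 / 1000 = 208.07 kWh
Cost = 208.07 × 0.202 = $42.029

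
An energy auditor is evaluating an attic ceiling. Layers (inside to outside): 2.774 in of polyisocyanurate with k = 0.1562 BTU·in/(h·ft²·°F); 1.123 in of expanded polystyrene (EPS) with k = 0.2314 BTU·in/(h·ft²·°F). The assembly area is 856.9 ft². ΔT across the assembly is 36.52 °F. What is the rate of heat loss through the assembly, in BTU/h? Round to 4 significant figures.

2.774/0.1562 = 17.759
1.123/0.2314 = 4.8531
R_total = 17.759 + 4.8531 = 22.612 ft²·°F·h/BTU
Q = A·ΔT/R = 856.9 × 36.52 / 22.612 = 1383.9 BTU/h

1384 BTU/h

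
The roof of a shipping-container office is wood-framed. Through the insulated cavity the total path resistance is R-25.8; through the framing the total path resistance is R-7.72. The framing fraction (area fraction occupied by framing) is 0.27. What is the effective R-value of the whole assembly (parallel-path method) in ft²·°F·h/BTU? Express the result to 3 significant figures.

15.8 ft²·°F·h/BTU

U_eff = 0.73/25.8 + 0.27/7.72 = 0.02829 + 0.03497 = 0.06327
R_eff = 1/U_eff = 15.81 ft²·°F·h/BTU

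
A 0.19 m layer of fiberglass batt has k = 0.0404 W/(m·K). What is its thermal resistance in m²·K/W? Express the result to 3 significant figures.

4.70 m²·K/W

R = L/k = 0.19/0.0404 = 4.703 m²·K/W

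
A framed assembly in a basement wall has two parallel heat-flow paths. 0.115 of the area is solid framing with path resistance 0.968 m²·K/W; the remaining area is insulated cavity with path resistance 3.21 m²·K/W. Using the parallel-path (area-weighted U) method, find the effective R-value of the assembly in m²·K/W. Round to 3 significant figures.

U_eff = 0.885/3.21 + 0.115/0.968 = 0.2757 + 0.1188 = 0.3945
R_eff = 1/U_eff = 2.535 m²·K/W

2.53 m²·K/W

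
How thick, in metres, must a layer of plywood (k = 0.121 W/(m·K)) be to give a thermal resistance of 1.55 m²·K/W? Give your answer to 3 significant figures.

0.188 m

L = R·k = 1.55 × 0.121 = 0.1875 m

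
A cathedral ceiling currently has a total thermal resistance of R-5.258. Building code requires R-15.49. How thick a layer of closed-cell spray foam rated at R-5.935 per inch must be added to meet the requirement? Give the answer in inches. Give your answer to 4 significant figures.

1.724 in

ΔR = 15.49 − 5.258 = 10.232 ft²·°F·h/BTU
L = ΔR / (R/in) = 10.232/5.935 = 1.724 in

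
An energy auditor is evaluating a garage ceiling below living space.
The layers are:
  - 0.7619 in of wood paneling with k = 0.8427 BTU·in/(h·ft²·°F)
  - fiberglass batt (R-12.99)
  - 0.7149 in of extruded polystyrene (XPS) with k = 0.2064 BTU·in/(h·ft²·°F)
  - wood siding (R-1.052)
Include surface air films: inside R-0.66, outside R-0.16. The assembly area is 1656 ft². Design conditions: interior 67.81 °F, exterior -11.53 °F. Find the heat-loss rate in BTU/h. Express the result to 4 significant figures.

6832 BTU/h

0.7619/0.8427 = 0.90412
0.7149/0.2064 = 3.4637
R_total = 0.66 + 0.90412 + 12.99 + 3.4637 + 1.052 + 0.16 = 19.23 ft²·°F·h/BTU
Q = A·ΔT/R = 1656 × (67.81 − (-11.53)) / 19.23 = 6832.5 BTU/h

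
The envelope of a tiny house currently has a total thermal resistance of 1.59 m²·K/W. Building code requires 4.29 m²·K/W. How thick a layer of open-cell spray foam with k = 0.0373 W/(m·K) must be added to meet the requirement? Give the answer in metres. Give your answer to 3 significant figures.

ΔR = 4.29 − 1.59 = 2.7 m²·K/W
L = ΔR × k = 2.7 × 0.0373 = 0.1007 m

0.101 m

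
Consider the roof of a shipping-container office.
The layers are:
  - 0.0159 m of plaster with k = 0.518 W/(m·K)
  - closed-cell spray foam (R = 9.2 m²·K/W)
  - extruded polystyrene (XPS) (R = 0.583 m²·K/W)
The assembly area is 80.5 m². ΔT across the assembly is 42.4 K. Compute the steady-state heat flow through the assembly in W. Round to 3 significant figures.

348 W

0.0159/0.518 = 0.03069
R_total = 0.03069 + 9.2 + 0.583 = 9.814 m²·K/W
Q = A·ΔT/R = 80.5 × 42.4 / 9.814 = 347.8 W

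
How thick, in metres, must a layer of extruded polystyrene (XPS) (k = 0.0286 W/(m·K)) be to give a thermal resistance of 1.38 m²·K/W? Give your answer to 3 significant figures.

L = R·k = 1.38 × 0.0286 = 0.03947 m

0.0395 m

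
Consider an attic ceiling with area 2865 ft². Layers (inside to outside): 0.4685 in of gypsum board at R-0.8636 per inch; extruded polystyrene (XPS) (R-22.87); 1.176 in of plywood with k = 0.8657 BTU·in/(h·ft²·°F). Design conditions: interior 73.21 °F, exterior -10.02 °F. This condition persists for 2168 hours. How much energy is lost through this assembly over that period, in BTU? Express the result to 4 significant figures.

20990000 BTU

0.4685 × 0.8636 = 0.4046
1.176/0.8657 = 1.3584
R_total = 0.4046 + 22.87 + 1.3584 = 24.633 ft²·°F·h/BTU
Q = 2865 × (73.21 − (-10.02)) / 24.633 = 9680.3 BTU/h
E = 9680.3 × 2168 = 20987000 BTU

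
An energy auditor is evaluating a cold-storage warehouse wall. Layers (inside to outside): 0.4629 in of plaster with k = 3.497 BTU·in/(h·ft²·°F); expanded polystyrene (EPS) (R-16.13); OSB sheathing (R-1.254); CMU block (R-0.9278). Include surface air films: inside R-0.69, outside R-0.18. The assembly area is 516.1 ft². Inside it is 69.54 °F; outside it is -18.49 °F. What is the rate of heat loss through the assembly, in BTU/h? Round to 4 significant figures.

0.4629/3.497 = 0.13237
R_total = 0.69 + 0.13237 + 16.13 + 1.254 + 0.9278 + 0.18 = 19.314 ft²·°F·h/BTU
Q = A·ΔT/R = 516.1 × (69.54 − (-18.49)) / 19.314 = 2352.3 BTU/h

2352 BTU/h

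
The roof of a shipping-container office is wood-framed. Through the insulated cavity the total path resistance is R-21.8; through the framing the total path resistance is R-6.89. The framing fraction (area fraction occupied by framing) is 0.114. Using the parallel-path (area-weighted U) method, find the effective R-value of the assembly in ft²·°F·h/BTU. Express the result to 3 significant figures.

17.5 ft²·°F·h/BTU

U_eff = 0.886/21.8 + 0.114/6.89 = 0.04064 + 0.01655 = 0.05719
R_eff = 1/U_eff = 17.49 ft²·°F·h/BTU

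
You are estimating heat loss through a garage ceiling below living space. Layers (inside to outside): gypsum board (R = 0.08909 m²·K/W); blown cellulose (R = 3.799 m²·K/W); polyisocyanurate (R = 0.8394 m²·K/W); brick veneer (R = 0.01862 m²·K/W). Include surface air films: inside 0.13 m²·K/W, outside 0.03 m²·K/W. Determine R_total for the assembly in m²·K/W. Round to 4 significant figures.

4.906 m²·K/W

R_total = 0.13 + 0.08909 + 3.799 + 0.8394 + 0.01862 + 0.03 = 4.9061 m²·K/W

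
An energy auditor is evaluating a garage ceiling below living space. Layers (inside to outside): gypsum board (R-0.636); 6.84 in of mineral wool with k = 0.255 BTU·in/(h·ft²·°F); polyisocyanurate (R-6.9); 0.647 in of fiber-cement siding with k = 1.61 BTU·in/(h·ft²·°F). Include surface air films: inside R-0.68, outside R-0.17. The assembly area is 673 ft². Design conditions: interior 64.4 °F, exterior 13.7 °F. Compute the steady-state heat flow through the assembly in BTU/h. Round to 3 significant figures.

958 BTU/h

6.84/0.255 = 26.82
0.647/1.61 = 0.4019
R_total = 0.68 + 0.636 + 26.82 + 6.9 + 0.4019 + 0.17 = 35.61 ft²·°F·h/BTU
Q = A·ΔT/R = 673 × (64.4 − 13.7) / 35.61 = 958.2 BTU/h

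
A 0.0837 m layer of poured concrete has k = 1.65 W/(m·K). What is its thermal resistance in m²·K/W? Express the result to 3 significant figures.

0.0507 m²·K/W

R = L/k = 0.0837/1.65 = 0.05073 m²·K/W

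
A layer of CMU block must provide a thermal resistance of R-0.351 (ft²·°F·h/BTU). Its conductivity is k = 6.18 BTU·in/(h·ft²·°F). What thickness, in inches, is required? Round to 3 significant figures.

2.17 in

L = R × k = 0.351 × 6.18 = 2.169 in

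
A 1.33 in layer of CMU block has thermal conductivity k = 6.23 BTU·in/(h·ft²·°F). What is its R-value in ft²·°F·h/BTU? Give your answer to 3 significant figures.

R = L/k = 1.33/6.23 = 0.2135 ft²·°F·h/BTU

0.213 ft²·°F·h/BTU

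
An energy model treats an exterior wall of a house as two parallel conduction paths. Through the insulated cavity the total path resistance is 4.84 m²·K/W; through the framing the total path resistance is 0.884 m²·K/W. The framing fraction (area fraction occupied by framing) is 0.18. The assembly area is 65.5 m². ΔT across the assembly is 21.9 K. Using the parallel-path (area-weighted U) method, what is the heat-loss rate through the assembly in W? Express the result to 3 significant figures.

U_eff = 0.82/4.84 + 0.18/0.884 = 0.1694 + 0.2036 = 0.373
R_eff = 1/U_eff = 2.681 m²·K/W
Q = 65.5 × 21.9 / 2.681 = 535.1 W

535 W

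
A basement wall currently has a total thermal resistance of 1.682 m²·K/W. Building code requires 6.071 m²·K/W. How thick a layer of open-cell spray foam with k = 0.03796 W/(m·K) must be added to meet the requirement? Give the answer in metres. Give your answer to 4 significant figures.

ΔR = 6.071 − 1.682 = 4.389 m²·K/W
L = ΔR × k = 4.389 × 0.03796 = 0.16661 m

0.1666 m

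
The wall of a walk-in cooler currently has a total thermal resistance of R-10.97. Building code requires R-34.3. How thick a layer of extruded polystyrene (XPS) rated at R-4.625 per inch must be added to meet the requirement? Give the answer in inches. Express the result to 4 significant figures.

5.044 in

ΔR = 34.3 − 10.97 = 23.33 ft²·°F·h/BTU
L = ΔR / (R/in) = 23.33/4.625 = 5.0443 in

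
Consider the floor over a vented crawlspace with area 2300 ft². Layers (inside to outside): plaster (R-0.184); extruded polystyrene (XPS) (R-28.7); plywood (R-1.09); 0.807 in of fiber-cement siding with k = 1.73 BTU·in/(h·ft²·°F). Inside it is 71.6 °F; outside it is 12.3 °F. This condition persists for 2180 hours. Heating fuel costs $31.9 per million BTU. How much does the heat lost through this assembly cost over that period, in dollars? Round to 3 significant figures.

312 dollars

0.807/1.73 = 0.4665
R_total = 0.184 + 28.7 + 1.09 + 0.4665 = 30.44 ft²·°F·h/BTU
Q = 2300 × (71.6 − 12.3) / 30.44 = 4481 BTU/h
E = 4481 × 2180 = 9768000 BTU
Cost = 9768000/10⁶ × 31.9 = $311.6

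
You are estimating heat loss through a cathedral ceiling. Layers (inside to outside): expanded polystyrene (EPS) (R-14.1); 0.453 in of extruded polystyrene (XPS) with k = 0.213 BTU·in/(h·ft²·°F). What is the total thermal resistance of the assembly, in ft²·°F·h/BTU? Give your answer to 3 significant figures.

16.2 ft²·°F·h/BTU

0.453/0.213 = 2.127
R_total = 14.1 + 2.127 = 16.23 ft²·°F·h/BTU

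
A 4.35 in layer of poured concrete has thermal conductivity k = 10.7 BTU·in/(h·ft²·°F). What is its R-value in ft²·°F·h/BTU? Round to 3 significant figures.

R = L/k = 4.35/10.7 = 0.4065 ft²·°F·h/BTU

0.407 ft²·°F·h/BTU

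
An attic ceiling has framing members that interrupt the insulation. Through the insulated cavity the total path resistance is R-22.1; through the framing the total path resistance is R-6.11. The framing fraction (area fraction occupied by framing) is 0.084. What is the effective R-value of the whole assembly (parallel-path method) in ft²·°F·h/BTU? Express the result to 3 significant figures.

U_eff = 0.916/22.1 + 0.084/6.11 = 0.04145 + 0.01375 = 0.0552
R_eff = 1/U_eff = 18.12 ft²·°F·h/BTU

18.1 ft²·°F·h/BTU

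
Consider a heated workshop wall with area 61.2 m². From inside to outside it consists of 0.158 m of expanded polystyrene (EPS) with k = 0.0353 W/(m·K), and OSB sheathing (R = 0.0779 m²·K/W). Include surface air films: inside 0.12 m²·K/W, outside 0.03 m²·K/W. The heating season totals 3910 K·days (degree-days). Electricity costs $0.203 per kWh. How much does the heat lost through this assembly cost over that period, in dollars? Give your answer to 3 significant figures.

0.158/0.0353 = 4.476
R_total = 0.12 + 4.476 + 0.0779 + 0.03 = 4.704 m²·K/W
E = A × HDD × 24 / R / 1000 = 61.2 × 3910 × 24 / 4.704 / 1000 = 1221 kWh
Cost = 1221 × 0.203 = $247.8

248 dollars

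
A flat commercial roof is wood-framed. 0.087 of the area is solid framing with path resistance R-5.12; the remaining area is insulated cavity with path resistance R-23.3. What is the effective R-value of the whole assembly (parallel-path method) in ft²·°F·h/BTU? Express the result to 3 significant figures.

U_eff = 0.913/23.3 + 0.087/5.12 = 0.03918 + 0.01699 = 0.05618
R_eff = 1/U_eff = 17.8 ft²·°F·h/BTU

17.8 ft²·°F·h/BTU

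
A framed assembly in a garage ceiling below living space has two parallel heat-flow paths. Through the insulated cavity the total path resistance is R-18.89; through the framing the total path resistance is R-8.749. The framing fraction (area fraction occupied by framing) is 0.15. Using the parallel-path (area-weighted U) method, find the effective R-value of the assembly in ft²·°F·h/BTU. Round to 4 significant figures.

16.09 ft²·°F·h/BTU

U_eff = 0.85/18.89 + 0.15/8.749 = 0.044997 + 0.017145 = 0.062142
R_eff = 1/U_eff = 16.092 ft²·°F·h/BTU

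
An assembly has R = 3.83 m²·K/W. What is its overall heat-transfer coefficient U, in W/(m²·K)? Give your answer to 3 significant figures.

0.261 W/(m²·K)

U = 1/R = 1/3.83 = 0.2611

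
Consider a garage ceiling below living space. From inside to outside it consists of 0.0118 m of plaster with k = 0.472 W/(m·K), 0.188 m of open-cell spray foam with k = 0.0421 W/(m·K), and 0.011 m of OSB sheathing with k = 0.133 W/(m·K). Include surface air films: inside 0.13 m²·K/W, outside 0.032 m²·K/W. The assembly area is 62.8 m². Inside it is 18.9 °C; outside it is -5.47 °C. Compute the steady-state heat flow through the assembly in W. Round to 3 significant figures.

323 W

0.0118/0.472 = 0.025
0.188/0.0421 = 4.466
0.011/0.133 = 0.08271
R_total = 0.13 + 0.025 + 4.466 + 0.08271 + 0.032 = 4.735 m²·K/W
Q = A·ΔT/R = 62.8 × (18.9 − (-5.47)) / 4.735 = 323.2 W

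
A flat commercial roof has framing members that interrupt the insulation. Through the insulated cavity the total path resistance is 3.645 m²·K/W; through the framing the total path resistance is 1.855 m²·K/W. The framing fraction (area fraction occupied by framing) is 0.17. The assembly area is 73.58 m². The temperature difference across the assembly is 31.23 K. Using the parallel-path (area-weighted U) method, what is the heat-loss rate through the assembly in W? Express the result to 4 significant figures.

733.8 W

U_eff = 0.83/3.645 + 0.17/1.855 = 0.22771 + 0.091644 = 0.31935
R_eff = 1/U_eff = 3.1313 m²·K/W
Q = 73.58 × 31.23 / 3.1313 = 733.84 W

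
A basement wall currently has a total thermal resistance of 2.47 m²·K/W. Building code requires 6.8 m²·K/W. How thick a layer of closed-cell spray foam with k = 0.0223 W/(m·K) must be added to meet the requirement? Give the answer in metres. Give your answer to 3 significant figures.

0.0966 m

ΔR = 6.8 − 2.47 = 4.33 m²·K/W
L = ΔR × k = 4.33 × 0.0223 = 0.09656 m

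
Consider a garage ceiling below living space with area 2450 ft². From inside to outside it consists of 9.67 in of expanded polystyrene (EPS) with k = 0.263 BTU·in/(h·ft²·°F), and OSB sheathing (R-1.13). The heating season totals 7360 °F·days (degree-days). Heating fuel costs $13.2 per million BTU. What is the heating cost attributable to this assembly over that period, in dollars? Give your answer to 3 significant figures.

151 dollars

9.67/0.263 = 36.77
R_total = 36.77 + 1.13 = 37.9 ft²·°F·h/BTU
E = A × HDD × 24 / R = 2450 × 7360 × 24 / 37.9 = 11420000 BTU
Cost = 11420000/10⁶ × 13.2 = $150.7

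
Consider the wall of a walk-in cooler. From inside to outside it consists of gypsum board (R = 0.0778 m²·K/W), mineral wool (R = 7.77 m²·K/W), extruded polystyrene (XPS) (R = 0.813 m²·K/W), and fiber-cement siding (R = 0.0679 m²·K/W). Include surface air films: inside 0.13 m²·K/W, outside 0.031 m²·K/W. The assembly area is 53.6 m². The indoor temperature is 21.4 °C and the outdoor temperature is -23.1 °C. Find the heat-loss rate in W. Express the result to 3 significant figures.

R_total = 0.13 + 0.0778 + 7.77 + 0.813 + 0.0679 + 0.031 = 8.89 m²·K/W
Q = A·ΔT/R = 53.6 × (21.4 − (-23.1)) / 8.89 = 268.3 W

268 W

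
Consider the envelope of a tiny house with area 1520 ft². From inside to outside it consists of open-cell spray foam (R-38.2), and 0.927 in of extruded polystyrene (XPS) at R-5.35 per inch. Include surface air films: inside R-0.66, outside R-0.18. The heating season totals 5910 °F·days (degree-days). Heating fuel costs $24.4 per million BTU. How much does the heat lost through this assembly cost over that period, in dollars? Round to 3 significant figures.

120 dollars

0.927 × 5.35 = 4.959
R_total = 0.66 + 38.2 + 4.959 + 0.18 = 44 ft²·°F·h/BTU
E = A × HDD × 24 / R = 1520 × 5910 × 24 / 44 = 4900000 BTU
Cost = 4900000/10⁶ × 24.4 = $119.6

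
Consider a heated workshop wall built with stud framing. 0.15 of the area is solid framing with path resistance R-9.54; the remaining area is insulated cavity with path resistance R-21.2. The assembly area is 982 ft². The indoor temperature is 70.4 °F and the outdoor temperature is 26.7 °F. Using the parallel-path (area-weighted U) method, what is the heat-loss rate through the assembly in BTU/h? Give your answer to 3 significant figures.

U_eff = 0.85/21.2 + 0.15/9.54 = 0.04009 + 0.01572 = 0.05582
R_eff = 1/U_eff = 17.92 ft²·°F·h/BTU
Q = 982 × (70.4 − 26.7) / 17.92 = 2395 BTU/h

2400 BTU/h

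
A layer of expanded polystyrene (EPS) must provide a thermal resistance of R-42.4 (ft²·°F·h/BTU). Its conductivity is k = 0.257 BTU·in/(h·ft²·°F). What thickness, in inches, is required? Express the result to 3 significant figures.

10.9 in

L = R × k = 42.4 × 0.257 = 10.9 in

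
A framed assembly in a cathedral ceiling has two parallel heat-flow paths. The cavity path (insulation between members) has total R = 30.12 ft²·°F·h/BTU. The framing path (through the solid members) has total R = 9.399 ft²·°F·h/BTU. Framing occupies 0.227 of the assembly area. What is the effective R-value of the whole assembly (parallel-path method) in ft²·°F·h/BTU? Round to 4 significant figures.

20.07 ft²·°F·h/BTU

U_eff = 0.773/30.12 + 0.227/9.399 = 0.025664 + 0.024152 = 0.049816
R_eff = 1/U_eff = 20.074 ft²·°F·h/BTU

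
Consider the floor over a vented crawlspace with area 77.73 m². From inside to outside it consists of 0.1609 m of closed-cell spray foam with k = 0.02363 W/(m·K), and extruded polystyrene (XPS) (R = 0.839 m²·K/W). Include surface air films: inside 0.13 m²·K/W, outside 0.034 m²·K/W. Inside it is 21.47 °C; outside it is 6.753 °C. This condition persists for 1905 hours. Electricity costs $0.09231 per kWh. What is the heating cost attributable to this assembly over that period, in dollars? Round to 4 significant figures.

0.1609/0.02363 = 6.8091
R_total = 0.13 + 6.8091 + 0.839 + 0.034 = 7.8121 m²·K/W
Q = 77.73 × (21.47 − 6.753) / 7.8121 = 146.43 W
E = 146.43 W × 1905 h / 1000 = 278.95 kWh
Cost = 278.95 × 0.09231 = $25.75

25.75 dollars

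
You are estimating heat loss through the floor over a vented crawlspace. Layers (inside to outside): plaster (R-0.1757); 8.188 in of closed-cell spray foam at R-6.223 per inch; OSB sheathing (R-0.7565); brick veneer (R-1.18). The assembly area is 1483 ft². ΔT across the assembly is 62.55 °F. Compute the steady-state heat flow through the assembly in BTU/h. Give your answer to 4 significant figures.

8.188 × 6.223 = 50.954
R_total = 0.1757 + 50.954 + 0.7565 + 1.18 = 53.066 ft²·°F·h/BTU
Q = A·ΔT/R = 1483 × 62.55 / 53.066 = 1748 BTU/h

1748 BTU/h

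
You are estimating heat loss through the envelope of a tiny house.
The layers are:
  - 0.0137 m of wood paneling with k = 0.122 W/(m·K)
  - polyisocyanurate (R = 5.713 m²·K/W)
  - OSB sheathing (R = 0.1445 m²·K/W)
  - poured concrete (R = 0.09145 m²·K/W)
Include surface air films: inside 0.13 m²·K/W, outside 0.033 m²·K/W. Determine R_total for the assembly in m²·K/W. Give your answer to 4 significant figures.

0.0137/0.122 = 0.1123
R_total = 0.13 + 0.1123 + 5.713 + 0.1445 + 0.09145 + 0.033 = 6.2242 m²·K/W

6.224 m²·K/W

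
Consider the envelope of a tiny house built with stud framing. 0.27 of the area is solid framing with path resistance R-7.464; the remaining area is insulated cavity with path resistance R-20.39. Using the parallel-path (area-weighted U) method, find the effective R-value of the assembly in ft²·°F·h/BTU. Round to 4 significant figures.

13.89 ft²·°F·h/BTU

U_eff = 0.73/20.39 + 0.27/7.464 = 0.035802 + 0.036174 = 0.071975
R_eff = 1/U_eff = 13.894 ft²·°F·h/BTU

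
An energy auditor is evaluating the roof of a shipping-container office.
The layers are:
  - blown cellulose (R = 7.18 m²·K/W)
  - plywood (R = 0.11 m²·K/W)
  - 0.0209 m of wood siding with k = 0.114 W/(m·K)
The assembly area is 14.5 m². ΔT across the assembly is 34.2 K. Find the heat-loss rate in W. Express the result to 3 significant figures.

0.0209/0.114 = 0.1833
R_total = 7.18 + 0.11 + 0.1833 = 7.473 m²·K/W
Q = A·ΔT/R = 14.5 × 34.2 / 7.473 = 66.36 W

66.4 W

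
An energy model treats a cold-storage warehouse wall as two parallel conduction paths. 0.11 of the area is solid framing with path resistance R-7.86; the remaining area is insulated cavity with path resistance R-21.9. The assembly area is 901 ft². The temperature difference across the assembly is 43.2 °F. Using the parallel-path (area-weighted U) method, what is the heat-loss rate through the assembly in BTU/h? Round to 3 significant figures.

2130 BTU/h

U_eff = 0.89/21.9 + 0.11/7.86 = 0.04064 + 0.01399 = 0.05463
R_eff = 1/U_eff = 18.3 ft²·°F·h/BTU
Q = 901 × 43.2 / 18.3 = 2127 BTU/h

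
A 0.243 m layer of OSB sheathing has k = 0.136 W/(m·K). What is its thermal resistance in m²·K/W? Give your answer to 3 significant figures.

1.79 m²·K/W

R = L/k = 0.243/0.136 = 1.787 m²·K/W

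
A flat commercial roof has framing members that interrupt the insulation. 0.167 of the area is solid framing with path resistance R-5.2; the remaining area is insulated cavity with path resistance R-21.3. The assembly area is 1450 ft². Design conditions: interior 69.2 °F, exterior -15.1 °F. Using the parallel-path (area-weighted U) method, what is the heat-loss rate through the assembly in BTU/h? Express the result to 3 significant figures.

8710 BTU/h

U_eff = 0.833/21.3 + 0.167/5.2 = 0.03911 + 0.03212 = 0.07122
R_eff = 1/U_eff = 14.04 ft²·°F·h/BTU
Q = 1450 × (69.2 − (-15.1)) / 14.04 = 8706 BTU/h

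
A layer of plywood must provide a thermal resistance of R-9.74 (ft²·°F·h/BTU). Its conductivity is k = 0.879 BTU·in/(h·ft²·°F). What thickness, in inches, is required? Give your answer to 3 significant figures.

8.56 in

L = R × k = 9.74 × 0.879 = 8.561 in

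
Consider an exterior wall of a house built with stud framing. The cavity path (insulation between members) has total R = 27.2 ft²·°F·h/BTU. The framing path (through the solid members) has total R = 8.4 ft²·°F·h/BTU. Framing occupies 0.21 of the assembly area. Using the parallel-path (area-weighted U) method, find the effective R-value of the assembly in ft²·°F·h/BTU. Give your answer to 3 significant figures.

U_eff = 0.79/27.2 + 0.21/8.4 = 0.02904 + 0.025 = 0.05404
R_eff = 1/U_eff = 18.5 ft²·°F·h/BTU

18.5 ft²·°F·h/BTU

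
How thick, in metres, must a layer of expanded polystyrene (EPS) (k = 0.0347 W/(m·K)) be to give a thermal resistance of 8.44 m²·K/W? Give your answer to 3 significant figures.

0.293 m

L = R·k = 8.44 × 0.0347 = 0.2929 m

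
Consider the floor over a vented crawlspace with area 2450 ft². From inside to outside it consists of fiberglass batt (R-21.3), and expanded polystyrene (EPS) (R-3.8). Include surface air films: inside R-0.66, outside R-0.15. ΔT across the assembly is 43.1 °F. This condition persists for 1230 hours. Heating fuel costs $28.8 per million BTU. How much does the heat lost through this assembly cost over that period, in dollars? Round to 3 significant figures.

R_total = 0.66 + 21.3 + 3.8 + 0.15 = 25.91 ft²·°F·h/BTU
Q = 2450 × 43.1 / 25.91 = 4075 BTU/h
E = 4075 × 1230 = 5013000 BTU
Cost = 5013000/10⁶ × 28.8 = $144.4

144 dollars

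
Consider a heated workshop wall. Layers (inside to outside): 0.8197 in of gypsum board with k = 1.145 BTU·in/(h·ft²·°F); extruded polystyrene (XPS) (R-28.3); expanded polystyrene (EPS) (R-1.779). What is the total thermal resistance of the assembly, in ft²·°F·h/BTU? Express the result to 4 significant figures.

0.8197/1.145 = 0.7159
R_total = 0.7159 + 28.3 + 1.779 = 30.795 ft²·°F·h/BTU

30.79 ft²·°F·h/BTU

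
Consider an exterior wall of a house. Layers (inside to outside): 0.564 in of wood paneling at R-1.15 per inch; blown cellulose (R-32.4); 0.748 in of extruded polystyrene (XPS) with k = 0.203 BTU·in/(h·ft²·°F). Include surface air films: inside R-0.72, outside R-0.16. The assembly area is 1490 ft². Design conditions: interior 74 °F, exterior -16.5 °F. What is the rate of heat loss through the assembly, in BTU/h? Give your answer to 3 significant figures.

3590 BTU/h

0.564 × 1.15 = 0.6486
0.748/0.203 = 3.685
R_total = 0.72 + 0.6486 + 32.4 + 3.685 + 0.16 = 37.61 ft²·°F·h/BTU
Q = A·ΔT/R = 1490 × (74 − (-16.5)) / 37.61 = 3585 BTU/h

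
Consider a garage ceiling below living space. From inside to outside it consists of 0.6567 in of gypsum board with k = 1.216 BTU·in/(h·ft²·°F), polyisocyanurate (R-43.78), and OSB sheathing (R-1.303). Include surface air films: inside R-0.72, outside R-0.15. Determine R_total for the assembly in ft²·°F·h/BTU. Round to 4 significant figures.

0.6567/1.216 = 0.54005
R_total = 0.72 + 0.54005 + 43.78 + 1.303 + 0.15 = 46.493 ft²·°F·h/BTU

46.49 ft²·°F·h/BTU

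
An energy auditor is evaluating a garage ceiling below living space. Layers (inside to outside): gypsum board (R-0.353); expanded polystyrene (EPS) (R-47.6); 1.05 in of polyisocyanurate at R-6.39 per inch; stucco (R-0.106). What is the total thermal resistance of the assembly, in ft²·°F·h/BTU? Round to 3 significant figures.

54.8 ft²·°F·h/BTU

1.05 × 6.39 = 6.71
R_total = 0.353 + 47.6 + 6.71 + 0.106 = 54.77 ft²·°F·h/BTU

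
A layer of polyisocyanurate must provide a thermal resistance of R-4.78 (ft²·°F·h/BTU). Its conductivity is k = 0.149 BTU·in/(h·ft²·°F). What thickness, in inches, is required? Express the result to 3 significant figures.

L = R × k = 4.78 × 0.149 = 0.7122 in

0.712 in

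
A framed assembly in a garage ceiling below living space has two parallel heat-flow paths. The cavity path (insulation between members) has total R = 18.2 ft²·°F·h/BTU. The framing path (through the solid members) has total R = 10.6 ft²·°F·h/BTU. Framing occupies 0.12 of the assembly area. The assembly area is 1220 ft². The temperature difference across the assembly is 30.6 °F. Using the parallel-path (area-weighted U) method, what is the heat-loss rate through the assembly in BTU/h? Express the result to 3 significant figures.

2230 BTU/h

U_eff = 0.88/18.2 + 0.12/10.6 = 0.04835 + 0.01132 = 0.05967
R_eff = 1/U_eff = 16.76 ft²·°F·h/BTU
Q = 1220 × 30.6 / 16.76 = 2228 BTU/h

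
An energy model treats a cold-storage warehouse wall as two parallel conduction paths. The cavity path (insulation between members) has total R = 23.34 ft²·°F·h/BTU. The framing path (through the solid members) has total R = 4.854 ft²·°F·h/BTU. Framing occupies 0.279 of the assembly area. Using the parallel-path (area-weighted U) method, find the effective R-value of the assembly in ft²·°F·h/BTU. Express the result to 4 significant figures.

U_eff = 0.721/23.34 + 0.279/4.854 = 0.030891 + 0.057478 = 0.08837
R_eff = 1/U_eff = 11.316 ft²·°F·h/BTU

11.32 ft²·°F·h/BTU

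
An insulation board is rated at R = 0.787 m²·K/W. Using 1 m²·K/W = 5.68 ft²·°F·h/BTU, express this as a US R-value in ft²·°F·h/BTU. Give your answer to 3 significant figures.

R_US = 0.787 × 5.68 = 4.47

4.47 ft²·°F·h/BTU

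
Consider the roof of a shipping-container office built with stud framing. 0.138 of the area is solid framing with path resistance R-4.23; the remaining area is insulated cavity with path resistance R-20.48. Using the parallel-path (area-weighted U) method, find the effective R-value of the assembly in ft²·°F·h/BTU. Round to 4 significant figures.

13.38 ft²·°F·h/BTU

U_eff = 0.862/20.48 + 0.138/4.23 = 0.04209 + 0.032624 = 0.074714
R_eff = 1/U_eff = 13.384 ft²·°F·h/BTU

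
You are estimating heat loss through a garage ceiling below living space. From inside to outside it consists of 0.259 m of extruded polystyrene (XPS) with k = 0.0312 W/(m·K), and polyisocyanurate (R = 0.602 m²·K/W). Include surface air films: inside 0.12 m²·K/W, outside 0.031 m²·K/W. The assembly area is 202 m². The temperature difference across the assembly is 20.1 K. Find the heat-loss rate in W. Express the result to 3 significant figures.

448 W

0.259/0.0312 = 8.301
R_total = 0.12 + 8.301 + 0.602 + 0.031 = 9.054 m²·K/W
Q = A·ΔT/R = 202 × 20.1 / 9.054 = 448.4 W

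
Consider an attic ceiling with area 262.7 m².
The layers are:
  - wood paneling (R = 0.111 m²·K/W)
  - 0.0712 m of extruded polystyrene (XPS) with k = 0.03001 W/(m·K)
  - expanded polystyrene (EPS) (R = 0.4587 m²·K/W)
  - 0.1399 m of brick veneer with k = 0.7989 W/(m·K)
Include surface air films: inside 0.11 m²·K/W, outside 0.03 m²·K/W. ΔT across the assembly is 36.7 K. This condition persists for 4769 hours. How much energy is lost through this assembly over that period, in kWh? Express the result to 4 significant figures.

0.0712/0.03001 = 2.3725
0.1399/0.7989 = 0.17512
R_total = 0.11 + 0.111 + 2.3725 + 0.4587 + 0.17512 + 0.03 = 3.2574 m²·K/W
Q = 262.7 × 36.7 / 3.2574 = 2959.8 W
E = 2959.8 W × 4769 h / 1000 = 14115 kWh

14120 kWh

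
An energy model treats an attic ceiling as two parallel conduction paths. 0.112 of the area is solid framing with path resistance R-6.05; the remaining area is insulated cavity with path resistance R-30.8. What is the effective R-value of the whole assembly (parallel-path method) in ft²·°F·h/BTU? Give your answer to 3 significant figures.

U_eff = 0.888/30.8 + 0.112/6.05 = 0.02883 + 0.01851 = 0.04734
R_eff = 1/U_eff = 21.12 ft²·°F·h/BTU

21.1 ft²·°F·h/BTU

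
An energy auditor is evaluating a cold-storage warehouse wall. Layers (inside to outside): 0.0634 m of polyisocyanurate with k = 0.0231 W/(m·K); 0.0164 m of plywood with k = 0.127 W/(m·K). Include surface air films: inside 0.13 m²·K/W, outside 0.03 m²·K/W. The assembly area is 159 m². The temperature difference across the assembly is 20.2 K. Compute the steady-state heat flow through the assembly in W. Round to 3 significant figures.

0.0634/0.0231 = 2.745
0.0164/0.127 = 0.1291
R_total = 0.13 + 2.745 + 0.1291 + 0.03 = 3.034 m²·K/W
Q = A·ΔT/R = 159 × 20.2 / 3.034 = 1059 W

1060 W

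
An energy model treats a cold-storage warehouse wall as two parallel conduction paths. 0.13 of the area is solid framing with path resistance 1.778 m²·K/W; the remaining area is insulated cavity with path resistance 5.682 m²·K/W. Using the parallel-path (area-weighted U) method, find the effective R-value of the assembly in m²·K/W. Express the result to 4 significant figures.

U_eff = 0.87/5.682 + 0.13/1.778 = 0.15312 + 0.073116 = 0.22623
R_eff = 1/U_eff = 4.4203 m²·K/W

4.420 m²·K/W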